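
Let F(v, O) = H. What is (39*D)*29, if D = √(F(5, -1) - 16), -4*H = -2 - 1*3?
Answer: 1131*I*√59/2 ≈ 4343.7*I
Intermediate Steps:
H = 5/4 (H = -(-2 - 1*3)/4 = -(-2 - 3)/4 = -¼*(-5) = 5/4 ≈ 1.2500)
F(v, O) = 5/4
D = I*√59/2 (D = √(5/4 - 16) = √(-59/4) = I*√59/2 ≈ 3.8406*I)
(39*D)*29 = (39*(I*√59/2))*29 = (39*I*√59/2)*29 = 1131*I*√59/2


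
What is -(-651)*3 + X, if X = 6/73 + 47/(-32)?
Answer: 4558969/2336 ≈ 1951.6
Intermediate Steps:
X = -3239/2336 (X = 6*(1/73) + 47*(-1/32) = 6/73 - 47/32 = -3239/2336 ≈ -1.3866)
-(-651)*3 + X = -(-651)*3 - 3239/2336 = -93*(-21) - 3239/2336 = 1953 - 3239/2336 = 4558969/2336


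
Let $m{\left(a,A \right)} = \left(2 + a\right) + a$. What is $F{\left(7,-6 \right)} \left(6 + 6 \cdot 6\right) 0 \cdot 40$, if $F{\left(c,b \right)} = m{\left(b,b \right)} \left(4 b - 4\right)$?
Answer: $0$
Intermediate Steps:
$m{\left(a,A \right)} = 2 + 2 a$
$F{\left(c,b \right)} = \left(-4 + 4 b\right) \left(2 + 2 b\right)$ ($F{\left(c,b \right)} = \left(2 + 2 b\right) \left(4 b - 4\right) = \left(2 + 2 b\right) \left(-4 + 4 b\right) = \left(-4 + 4 b\right) \left(2 + 2 b\right)$)
$F{\left(7,-6 \right)} \left(6 + 6 \cdot 6\right) 0 \cdot 40 = \left(-8 + 8 \left(-6\right)^{2}\right) \left(6 + 6 \cdot 6\right) 0 \cdot 40 = \left(-8 + 8 \cdot 36\right) \left(6 + 36\right) 0 \cdot 40 = \left(-8 + 288\right) 42 \cdot 0 \cdot 40 = 280 \cdot 0 \cdot 40 = 0 \cdot 40 = 0$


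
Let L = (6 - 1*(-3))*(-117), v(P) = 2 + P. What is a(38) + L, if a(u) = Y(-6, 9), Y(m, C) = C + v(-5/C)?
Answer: -9383/9 ≈ -1042.6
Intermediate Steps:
Y(m, C) = 2 + C - 5/C (Y(m, C) = C + (2 - 5/C) = 2 + C - 5/C)
a(u) = 94/9 (a(u) = 2 + 9 - 5/9 = 94/9)
L = -1053 (L = (6 + 3)*(-117) = 9*(-117) = -1053)
a(38) + L = 94/9 - 1053 = -9383/9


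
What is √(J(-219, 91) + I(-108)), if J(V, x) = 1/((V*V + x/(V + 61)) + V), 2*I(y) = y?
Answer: 2*I*√768136694674610/7543145 ≈ 7.3485*I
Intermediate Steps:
I(y) = y/2
J(V, x) = 1/(V + V² + x/(61 + V)) (J(V, x) = 1/((V² + x/(61 + V)) + V) = 1/(V + V² + x/(61 + V)))
√(J(-219, 91) + I(-108)) = √((61 - 219)/(91 + (-219)³ + 61*(-219) + 62*(-219)²) + (½)*(-108)) = √(-158/(91 - 10503459 - 13359 + 62*47961) - 54) = √(-158/(91 - 10503459 - 13359 + 2973582) - 54) = √(-158/(-7543145) - 54) = √(-1/7543145*(-158) - 54) = √(158/7543145 - 54) = √(-407329672/7543145) = 2*I*√768136694674610/7543145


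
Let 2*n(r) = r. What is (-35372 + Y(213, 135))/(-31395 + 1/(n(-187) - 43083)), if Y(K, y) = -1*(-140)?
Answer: 3042388896/2711052437 ≈ 1.1222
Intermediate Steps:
Y(K, y) = 140
n(r) = r/2
(-35372 + Y(213, 135))/(-31395 + 1/(n(-187) - 43083)) = (-35372 + 140)/(-31395 + 1/((½)*(-187) - 43083)) = -35232/(-31395 + 1/(-187/2 - 43083)) = -35232/(-31395 + 1/(-86353/2)) = -35232/(-31395 - 2/86353) = -35232/(-2711052437/86353) = -35232*(-86353/2711052437) = 3042388896/2711052437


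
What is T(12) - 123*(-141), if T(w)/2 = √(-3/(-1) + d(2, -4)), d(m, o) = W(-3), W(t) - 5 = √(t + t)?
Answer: 17343 + 2*√(8 + I*√6) ≈ 17349.0 + 0.85627*I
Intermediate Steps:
W(t) = 5 + √2*√t (W(t) = 5 + √(t + t) = 5 + √(2*t) = 5 + √2*√t)
d(m, o) = 5 + I*√6 (d(m, o) = 5 + √2*√(-3) = 5 + √2*(I*√3) = 5 + I*√6)
T(w) = 2*√(8 + I*√6) (T(w) = 2*√(-3/(-1) + (5 + I*√6)) = 2*√(-3*(-1) + (5 + I*√6)) = 2*√(3 + (5 + I*√6)) = 2*√(8 + I*√6))
T(12) - 123*(-141) = 2*√(8 + I*√6) - 123*(-141) = 2*√(8 + I*√6) + 17343 = 17343 + 2*√(8 + I*√6)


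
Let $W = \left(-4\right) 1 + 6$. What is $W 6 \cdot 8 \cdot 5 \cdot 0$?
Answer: $0$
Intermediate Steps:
$W = 2$ ($W = -4 + 6 = 2$)
$W 6 \cdot 8 \cdot 5 \cdot 0 = 2 \cdot 6 \cdot 8 \cdot 5 \cdot 0 = 2 \cdot 48 \cdot 0 = 96 \cdot 0 = 0$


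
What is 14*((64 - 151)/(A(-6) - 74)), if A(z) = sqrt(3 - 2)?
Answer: 1218/73 ≈ 16.685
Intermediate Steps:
A(z) = 1 (A(z) = sqrt(1) = 1)
14*((64 - 151)/(A(-6) - 74)) = 14*((64 - 151)/(1 - 74)) = 14*(-87/(-73)) = 14*(-87*(-1/73)) = 14*(87/73) = 1218/73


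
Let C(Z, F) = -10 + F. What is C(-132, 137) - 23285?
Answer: -23158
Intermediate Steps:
C(-132, 137) - 23285 = (-10 + 137) - 23285 = 127 - 23285 = -23158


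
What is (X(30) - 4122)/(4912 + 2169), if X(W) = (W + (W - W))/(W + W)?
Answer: -8243/14162 ≈ -0.58205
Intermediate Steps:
X(W) = 1/2 (X(W) = (W + 0)/((2*W)) = W*(1/(2*W)) = 1/2)
(X(30) - 4122)/(4912 + 2169) = (1/2 - 4122)/(4912 + 2169) = -8243/2/7081 = -8243/2*1/7081 = -8243/14162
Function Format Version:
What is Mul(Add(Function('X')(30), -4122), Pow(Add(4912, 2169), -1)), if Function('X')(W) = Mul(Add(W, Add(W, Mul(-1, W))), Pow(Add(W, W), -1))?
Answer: Rational(-8243, 14162) ≈ -0.58205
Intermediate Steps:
Function('X')(W) = Rational(1, 2) (Function('X')(W) = Mul(Add(W, 0), Pow(Mul(2, W), -1)) = Mul(W, Mul(Rational(1, 2), Pow(W, -1))) = Rational(1, 2))
Mul(Add(Function('X')(30), -4122), Pow(Add(4912, 2169), -1)) = Mul(Add(Rational(1, 2), -4122), Pow(Add(4912, 2169), -1)) = Mul(Rational(-8243, 2), Pow(7081, -1)) = Mul(Rational(-8243, 2), Rational(1, 7081)) = Rational(-8243, 14162)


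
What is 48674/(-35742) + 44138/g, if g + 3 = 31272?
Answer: 441215/8869973 ≈ 0.049743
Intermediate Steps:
g = 31269 (g = -3 + 31272 = 31269)
48674/(-35742) + 44138/g = 48674/(-35742) + 44138/31269 = 48674*(-1/35742) + 44138*(1/31269) = -24337/17871 + 44138/31269 = 441215/8869973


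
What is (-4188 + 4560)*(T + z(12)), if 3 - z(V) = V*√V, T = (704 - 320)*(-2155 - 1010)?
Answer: -452112804 - 8928*√3 ≈ -4.5213e+8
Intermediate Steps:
T = -1215360 (T = 384*(-3165) = -1215360)
z(V) = 3 - V^(3/2) (z(V) = 3 - V*√V = 3 - V^(3/2))
(-4188 + 4560)*(T + z(12)) = (-4188 + 4560)*(-1215360 + (3 - 12^(3/2))) = 372*(-1215360 + (3 - 24*√3)) = 372*(-1215357 - 24*√3) = -452112804 - 8928*√3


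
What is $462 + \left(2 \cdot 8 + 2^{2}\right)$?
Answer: $482$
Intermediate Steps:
$462 + \left(2 \cdot 8 + 2^{2}\right) = 462 + \left(16 + 4\right) = 462 + 20 = 482$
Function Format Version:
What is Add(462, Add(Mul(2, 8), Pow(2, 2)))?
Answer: 482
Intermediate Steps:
Add(462, Add(Mul(2, 8), Pow(2, 2))) = Add(462, Add(16, 4)) = Add(462, 20) = 482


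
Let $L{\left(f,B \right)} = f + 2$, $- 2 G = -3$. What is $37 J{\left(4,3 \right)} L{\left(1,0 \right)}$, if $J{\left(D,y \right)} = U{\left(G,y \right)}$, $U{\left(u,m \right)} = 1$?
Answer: $111$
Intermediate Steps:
$G = \frac{3}{2}$ ($G = \left(- \frac{1}{2}\right) \left(-3\right) = \frac{3}{2} \approx 1.5$)
$J{\left(D,y \right)} = 1$
$L{\left(f,B \right)} = 2 + f$
$37 J{\left(4,3 \right)} L{\left(1,0 \right)} = 37 \cdot 1 \left(2 + 1\right) = 37 \cdot 3 = 111$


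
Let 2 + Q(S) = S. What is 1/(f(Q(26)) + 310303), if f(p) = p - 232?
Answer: 1/310095 ≈ 3.2248e-6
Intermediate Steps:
Q(S) = -2 + S
f(p) = -232 + p
1/(f(Q(26)) + 310303) = 1/((-232 + (-2 + 26)) + 310303) = 1/((-232 + 24) + 310303) = 1/(-208 + 310303) = 1/310095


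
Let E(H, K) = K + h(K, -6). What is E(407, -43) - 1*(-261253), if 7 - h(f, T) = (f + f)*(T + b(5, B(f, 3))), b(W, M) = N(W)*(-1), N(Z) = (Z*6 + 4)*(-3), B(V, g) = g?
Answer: 269473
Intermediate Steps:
N(Z) = -12 - 18*Z (N(Z) = (6*Z + 4)*(-3) = (4 + 6*Z)*(-3) = -12 - 18*Z)
b(W, M) = 12 + 18*W (b(W, M) = (-12 - 18*W)*(-1) = 12 + 18*W)
h(f, T) = 7 - 2*f*(102 + T) (h(f, T) = 7 - (f + f)*(T + (12 + 18*5)) = 7 - 2*f*(T + (12 + 90)) = 7 - 2*f*(T + 102) = 7 - 2*f*(102 + T))
E(H, K) = 7 - 191*K (E(H, K) = K + (7 - 204*K - 2*(-6)*K) = K + (7 - 204*K + 12*K) = K + (7 - 192*K) = 7 - 191*K)
E(407, -43) - 1*(-261253) = (7 - 191*(-43)) - 1*(-261253) = (7 + 8213) + 261253 = 8220 + 261253 = 269473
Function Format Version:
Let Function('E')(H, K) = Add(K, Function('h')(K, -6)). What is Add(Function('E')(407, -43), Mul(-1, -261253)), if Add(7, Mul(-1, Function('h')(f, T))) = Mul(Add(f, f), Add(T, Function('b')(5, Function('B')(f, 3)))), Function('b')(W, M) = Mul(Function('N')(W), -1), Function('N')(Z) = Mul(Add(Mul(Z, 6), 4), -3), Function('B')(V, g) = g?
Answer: 269473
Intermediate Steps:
Function('N')(Z) = Add(-12, Mul(-18, Z)) (Function('N')(Z) = Mul(Add(Mul(6, Z), 4), -3) = Mul(Add(4, Mul(6, Z)), -3) = Add(-12, Mul(-18, Z)))
Function('b')(W, M) = Add(12, Mul(18, W)) (Function('b')(W, M) = Mul(Add(-12, Mul(-18, W)), -1) = Add(12, Mul(18, W)))
Function('h')(f, T) = Add(7, Mul(-2, f, Add(102, T))) (Function('h')(f, T) = Add(7, Mul(-1, Mul(Add(f, f), Add(T, Add(12, Mul(18, 5)))))) = Add(7, Mul(-1, Mul(Mul(2, f), Add(T, Add(12, 90))))) = Add(7, Mul(-1, Mul(Mul(2, f), Add(T, 102)))) = Add(7, Mul(-1, Mul(Mul(2, f), Add(102, T)))) = Add(7, Mul(-1, Mul(2, f, Add(102, T)))) = Add(7, Mul(-2, f, Add(102, T))))
Function('E')(H, K) = Add(7, Mul(-191, K)) (Function('E')(H, K) = Add(K, Add(7, Mul(-204, K), Mul(-2, -6, K))) = Add(K, Add(7, Mul(-204, K), Mul(12, K))) = Add(K, Add(7, Mul(-192, K))) = Add(7, Mul(-191, K)))
Add(Function('E')(407, -43), Mul(-1, -261253)) = Add(Add(7, Mul(-191, -43)), Mul(-1, -261253)) = Add(Add(7, 8213), 261253) = Add(8220, 261253) = 269473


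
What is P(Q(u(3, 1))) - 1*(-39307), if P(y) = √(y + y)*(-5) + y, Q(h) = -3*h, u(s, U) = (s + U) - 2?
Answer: 39301 - 10*I*√3 ≈ 39301.0 - 17.32*I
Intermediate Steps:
u(s, U) = -2 + U + s (u(s, U) = (U + s) - 2 = -2 + U + s)
P(y) = y - 5*√2*√y (P(y) = √(2*y)*(-5) + y = (√2*√y)*(-5) + y = -5*√2*√y + y = y - 5*√2*√y)
P(Q(u(3, 1))) - 1*(-39307) = (-3*(-2 + 1 + 3) - 5*√2*√(-3*(-2 + 1 + 3))) - 1*(-39307) = (-3*2 - 5*√2*√(-3*2)) + 39307 = (-6 - 5*√2*√(-6)) + 39307 = (-6 - 5*√2*I*√6) + 39307 = (-6 - 10*I*√3) + 39307 = 39301 - 10*I*√3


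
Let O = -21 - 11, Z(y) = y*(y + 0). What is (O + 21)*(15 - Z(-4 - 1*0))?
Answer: 11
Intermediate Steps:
Z(y) = y**2 (Z(y) = y*y = y**2)
O = -32
(O + 21)*(15 - Z(-4 - 1*0)) = (-32 + 21)*(15 - (-4 - 1*0)**2) = -11*(15 - (-4 + 0)**2) = -11*(15 - 1*(-4)**2) = -11*(15 - 1*16) = -11*(15 - 16) = -11*(-1) = 11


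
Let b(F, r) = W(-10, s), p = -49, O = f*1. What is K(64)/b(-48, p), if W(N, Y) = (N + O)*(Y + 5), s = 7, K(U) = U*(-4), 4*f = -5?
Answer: 256/135 ≈ 1.8963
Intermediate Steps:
f = -5/4 (f = (¼)*(-5) = -5/4 ≈ -1.2500)
K(U) = -4*U
O = -5/4 (O = -5/4*1 = -5/4 ≈ -1.2500)
W(N, Y) = (5 + Y)*(-5/4 + N) (W(N, Y) = (N - 5/4)*(Y + 5) = (-5/4 + N)*(5 + Y) = (5 + Y)*(-5/4 + N))
b(F, r) = -135 (b(F, r) = -25/4 + 5*(-10) - 5/4*7 - 10*7 = -25/4 - 50 - 35/4 - 70 = -135)
K(64)/b(-48, p) = -4*64/(-135) = -256*(-1/135) = 256/135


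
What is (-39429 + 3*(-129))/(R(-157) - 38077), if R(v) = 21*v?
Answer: 19908/20687 ≈ 0.96234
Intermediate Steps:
(-39429 + 3*(-129))/(R(-157) - 38077) = (-39429 + 3*(-129))/(21*(-157) - 38077) = (-39429 - 387)/(-3297 - 38077) = -39816/(-41374) = -39816*(-1/41374) = 19908/20687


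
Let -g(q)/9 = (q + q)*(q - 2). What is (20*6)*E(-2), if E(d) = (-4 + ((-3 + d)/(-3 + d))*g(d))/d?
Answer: 8880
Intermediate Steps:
g(q) = -18*q*(-2 + q) (g(q) = -9*(q + q)*(q - 2) = -9*2*q*(-2 + q) = -18*q*(-2 + q))
E(d) = (-4 + 18*d*(2 - d))/d (E(d) = (-4 + ((-3 + d)/(-3 + d))*(18*d*(2 - d)))/d = (-4 + 1*(18*d*(2 - d)))/d = (-4 + 18*d*(2 - d))/d)
(20*6)*E(-2) = (20*6)*(36 - 18*(-2) - 4/(-2)) = 120*(36 + 36 - 4*(-½)) = 120*(36 + 36 + 2) = 120*74 = 8880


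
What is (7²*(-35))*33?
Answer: -56595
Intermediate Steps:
(7²*(-35))*33 = (49*(-35))*33 = -1715*33 = -56595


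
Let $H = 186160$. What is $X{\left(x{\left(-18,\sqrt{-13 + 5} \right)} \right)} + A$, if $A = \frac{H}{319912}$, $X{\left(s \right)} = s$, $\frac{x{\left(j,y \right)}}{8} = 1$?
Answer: $\frac{343182}{39989} \approx 8.5819$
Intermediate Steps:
$x{\left(j,y \right)} = 8$ ($x{\left(j,y \right)} = 8 \cdot 1 = 8$)
$A = \frac{23270}{39989}$ ($A = \frac{186160}{319912} = 186160 \cdot \frac{1}{319912} = \frac{23270}{39989} \approx 0.58191$)
$X{\left(x{\left(-18,\sqrt{-13 + 5} \right)} \right)} + A = 8 + \frac{23270}{39989} = \frac{343182}{39989}$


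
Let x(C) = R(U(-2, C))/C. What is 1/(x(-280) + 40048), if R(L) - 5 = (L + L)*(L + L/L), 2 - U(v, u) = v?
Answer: 56/2242679 ≈ 2.4970e-5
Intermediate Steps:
U(v, u) = 2 - v
R(L) = 5 + 2*L*(1 + L) (R(L) = 5 + (L + L)*(L + L/L) = 5 + (2*L)*(L + 1) = 5 + (2*L)*(1 + L) = 5 + 2*L*(1 + L))
x(C) = 45/C (x(C) = (5 + 2*(2 - 1*(-2)) + 2*(2 - 1*(-2))²)/C = (5 + 2*(2 + 2) + 2*(2 + 2)²)/C = (5 + 2*4 + 2*4²)/C = (5 + 8 + 2*16)/C = (5 + 8 + 32)/C = 45/C)
1/(x(-280) + 40048) = 1/(45/(-280) + 40048) = 1/(45*(-1/280) + 40048) = 1/(-9/56 + 40048) = 1/(2242679/56) = 56/2242679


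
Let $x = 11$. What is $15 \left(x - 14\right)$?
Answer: $-45$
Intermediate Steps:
$15 \left(x - 14\right) = 15 \left(11 - 14\right) = 15 \left(-3\right) = -45$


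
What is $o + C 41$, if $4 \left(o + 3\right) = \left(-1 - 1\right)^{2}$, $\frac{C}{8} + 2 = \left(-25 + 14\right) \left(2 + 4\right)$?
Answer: $-22306$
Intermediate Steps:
$C = -544$ ($C = -16 + 8 \left(-25 + 14\right) \left(2 + 4\right) = -16 + 8 \left(\left(-11\right) 6\right) = -16 + 8 \left(-66\right) = -16 - 528 = -544$)
$o = -2$ ($o = -3 + \frac{\left(-1 - 1\right)^{2}}{4} = -3 + \frac{\left(-2\right)^{2}}{4} = -3 + \frac{1}{4} \cdot 4 = -3 + 1 = -2$)
$o + C 41 = -2 - 22304 = -22306$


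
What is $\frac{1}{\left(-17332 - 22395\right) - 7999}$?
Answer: $- \frac{1}{47726} \approx -2.0953 \cdot 10^{-5}$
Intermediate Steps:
$\frac{1}{\left(-17332 - 22395\right) - 7999} = \frac{1}{-39727 - 7999} = \frac{1}{-47726} = - \frac{1}{47726}$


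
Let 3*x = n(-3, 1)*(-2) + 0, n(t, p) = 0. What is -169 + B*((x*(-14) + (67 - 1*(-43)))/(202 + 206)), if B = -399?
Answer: -18807/68 ≈ -276.57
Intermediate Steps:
x = 0 (x = (0*(-2) + 0)/3 = (0 + 0)/3 = (1/3)*0 = 0)
-169 + B*((x*(-14) + (67 - 1*(-43)))/(202 + 206)) = -169 - 399*(0*(-14) + (67 - 1*(-43)))/(202 + 206) = -169 - 399*(0 + (67 + 43))/408 = -169 - 399*(0 + 110)/408 = -169 - 43890/408 = -169 - 399*55/204 = -169 - 7315/68 = -18807/68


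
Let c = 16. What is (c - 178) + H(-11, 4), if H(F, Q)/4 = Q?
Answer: -146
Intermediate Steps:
H(F, Q) = 4*Q
(c - 178) + H(-11, 4) = (16 - 178) + 4*4 = -162 + 16 = -146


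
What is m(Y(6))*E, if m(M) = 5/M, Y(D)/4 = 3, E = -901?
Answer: -4505/12 ≈ -375.42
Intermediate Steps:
Y(D) = 12 (Y(D) = 4*3 = 12)
m(Y(6))*E = (5/12)*(-901) = -4505/12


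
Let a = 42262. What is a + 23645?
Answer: 65907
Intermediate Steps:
a + 23645 = 42262 + 23645 = 65907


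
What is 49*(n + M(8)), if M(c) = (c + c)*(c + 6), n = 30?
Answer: 12446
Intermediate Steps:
M(c) = 2*c*(6 + c) (M(c) = (2*c)*(6 + c) = 2*c*(6 + c))
49*(n + M(8)) = 49*(30 + 2*8*(6 + 8)) = 49*(30 + 2*8*14) = 49*(30 + 224) = 49*254 = 12446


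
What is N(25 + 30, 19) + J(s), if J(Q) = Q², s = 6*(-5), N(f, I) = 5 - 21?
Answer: 884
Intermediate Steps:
N(f, I) = -16
s = -30
N(25 + 30, 19) + J(s) = -16 + (-30)² = -16 + 900 = 884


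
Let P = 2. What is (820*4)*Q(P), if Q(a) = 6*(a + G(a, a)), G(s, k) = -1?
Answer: 19680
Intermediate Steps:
Q(a) = -6 + 6*a (Q(a) = 6*(a - 1) = 6*(-1 + a) = -6 + 6*a)
(820*4)*Q(P) = (820*4)*(-6 + 6*2) = 3280*(-6 + 12) = 3280*6 = 19680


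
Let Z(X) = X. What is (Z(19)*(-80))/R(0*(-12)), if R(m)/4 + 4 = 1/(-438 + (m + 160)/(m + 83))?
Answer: 13753720/144859 ≈ 94.946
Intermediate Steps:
R(m) = -16 + 4/(-438 + (160 + m)/(83 + m)) (R(m) = -16 + 4/(-438 + (m + 160)/(m + 83)) = -16 + 4/(-438 + (160 + m)/(83 + m)))
(Z(19)*(-80))/R(0*(-12)) = (19*(-80))/((44*(-13169 - 0*(-12))/(36194 + 437*(0*(-12))))) = -1520*(36194 + 437*0)/(44*(-13169 - 159*0)) = -1520*(36194 + 0)/(44*(-13169 + 0)) = -1520/(44*(-13169)/36194) = -1520/(44*(1/36194)*(-13169)) = -1520/(-289718/18097) = -1520*(-18097/289718) = 13753720/144859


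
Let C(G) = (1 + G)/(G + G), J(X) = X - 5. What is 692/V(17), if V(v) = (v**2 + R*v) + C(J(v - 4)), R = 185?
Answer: 11072/54953 ≈ 0.20148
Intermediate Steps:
J(X) = -5 + X
C(G) = (1 + G)/(2*G) (C(G) = (1 + G)/((2*G)) = (1 + G)*(1/(2*G)) = (1 + G)/(2*G))
V(v) = v**2 + 185*v + (-8 + v)/(2*(-9 + v)) (V(v) = (v**2 + 185*v) + (1 + (-5 + (v - 4)))/(2*(-5 + (v - 4))) = (v**2 + 185*v) + (1 + (-5 + (-4 + v)))/(2*(-5 + (-4 + v))) = (v**2 + 185*v) + (1 + (-9 + v))/(2*(-9 + v)) = (v**2 + 185*v) + (-8 + v)/(2*(-9 + v)) = v**2 + 185*v + (-8 + v)/(2*(-9 + v)))
692/V(17) = 692/(((-4 + (1/2)*17 + 17*(-9 + 17)*(185 + 17))/(-9 + 17))) = 692/(((-4 + 17/2 + 17*8*202)/8)) = 692/(((-4 + 17/2 + 27472)/8)) = 692/(((1/8)*(54953/2))) = 692/(54953/16) = 692*(16/54953) = 11072/54953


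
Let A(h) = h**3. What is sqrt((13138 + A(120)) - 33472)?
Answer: sqrt(1707666) ≈ 1306.8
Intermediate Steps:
sqrt((13138 + A(120)) - 33472) = sqrt((13138 + 120**3) - 33472) = sqrt((13138 + 1728000) - 33472) = sqrt(1741138 - 33472) = sqrt(1707666)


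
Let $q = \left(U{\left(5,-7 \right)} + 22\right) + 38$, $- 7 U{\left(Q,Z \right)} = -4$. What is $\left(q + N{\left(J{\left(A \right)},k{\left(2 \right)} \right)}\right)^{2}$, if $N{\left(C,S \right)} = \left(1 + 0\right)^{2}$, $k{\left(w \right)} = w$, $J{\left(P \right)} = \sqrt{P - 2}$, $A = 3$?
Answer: $\frac{185761}{49} \approx 3791.0$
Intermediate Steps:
$J{\left(P \right)} = \sqrt{-2 + P}$
$U{\left(Q,Z \right)} = \frac{4}{7}$ ($U{\left(Q,Z \right)} = \left(- \frac{1}{7}\right) \left(-4\right) = \frac{4}{7}$)
$N{\left(C,S \right)} = 1$ ($N{\left(C,S \right)} = 1^{2} = 1$)
$q = \frac{424}{7}$ ($q = \left(\frac{4}{7} + 22\right) + 38 = \frac{158}{7} + 38 = \frac{424}{7} \approx 60.571$)
$\left(q + N{\left(J{\left(A \right)},k{\left(2 \right)} \right)}\right)^{2} = \left(\frac{424}{7} + 1\right)^{2} = \left(\frac{431}{7}\right)^{2} = \frac{185761}{49}$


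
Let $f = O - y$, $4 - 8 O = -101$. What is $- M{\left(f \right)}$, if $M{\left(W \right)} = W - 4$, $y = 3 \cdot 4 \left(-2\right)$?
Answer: $- \frac{265}{8} \approx -33.125$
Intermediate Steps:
$O = \frac{105}{8}$ ($O = \frac{1}{2} - - \frac{101}{8} = \frac{1}{2} + \frac{101}{8} = \frac{105}{8} \approx 13.125$)
$y = -24$ ($y = 12 \left(-2\right) = -24$)
$f = \frac{297}{8}$ ($f = \frac{105}{8} - -24 = \frac{105}{8} + 24 = \frac{297}{8} \approx 37.125$)
$M{\left(W \right)} = -4 + W$ ($M{\left(W \right)} = W - 4 = -4 + W$)
$- M{\left(f \right)} = - (-4 + \frac{297}{8}) = \left(-1\right) \frac{265}{8} = - \frac{265}{8}$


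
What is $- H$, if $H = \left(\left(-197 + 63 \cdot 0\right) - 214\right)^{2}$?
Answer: $-168921$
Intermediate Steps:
$H = 168921$ ($H = \left(\left(-197 + 0\right) - 214\right)^{2} = \left(-197 - 214\right)^{2} = \left(-411\right)^{2} = 168921$)
$- H = \left(-1\right) 168921 = -168921$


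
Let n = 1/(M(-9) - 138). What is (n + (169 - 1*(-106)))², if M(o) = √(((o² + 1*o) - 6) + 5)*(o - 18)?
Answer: 8993527169992/118919025 - 5997842*√71/13213225 ≈ 75624.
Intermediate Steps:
M(o) = √(-1 + o + o²)*(-18 + o) (M(o) = √(((o² + o) - 6) + 5)*(-18 + o) = √(((o + o²) - 6) + 5)*(-18 + o) = √((-6 + o + o²) + 5)*(-18 + o) = √(-1 + o + o²)*(-18 + o))
n = 1/(-138 - 27*√71) (n = 1/(√(-1 - 9 + (-9)²)*(-18 - 9) - 138) = 1/(√(-1 - 9 + 81)*(-27) - 138) = 1/(√71*(-27) - 138) = 1/(-27*√71 - 138) = 1/(-138 - 27*√71) ≈ -0.0027359)
(n + (169 - 1*(-106)))² = ((46/10905 - 3*√71/3635) + (169 - 1*(-106)))² = ((46/10905 - 3*√71/3635) + (169 + 106))² = ((46/10905 - 3*√71/3635) + 275)² = (2998921/10905 - 3*√71/3635)²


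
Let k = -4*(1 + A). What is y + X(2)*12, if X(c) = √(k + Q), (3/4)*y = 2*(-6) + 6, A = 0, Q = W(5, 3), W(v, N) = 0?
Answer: -8 + 24*I ≈ -8.0 + 24.0*I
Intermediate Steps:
Q = 0
y = -8 (y = 4*(2*(-6) + 6)/3 = 4*(-12 + 6)/3 = (4/3)*(-6) = -8)
k = -4 (k = -4*(1 + 0) = -4*1 = -4)
X(c) = 2*I (X(c) = √(-4 + 0) = √(-4) = 2*I)
y + X(2)*12 = -8 + (2*I)*12 = -8 + 24*I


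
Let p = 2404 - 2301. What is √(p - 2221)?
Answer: I*√2118 ≈ 46.022*I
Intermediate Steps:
p = 103
√(p - 2221) = √(103 - 2221) = √(-2118) = I*√2118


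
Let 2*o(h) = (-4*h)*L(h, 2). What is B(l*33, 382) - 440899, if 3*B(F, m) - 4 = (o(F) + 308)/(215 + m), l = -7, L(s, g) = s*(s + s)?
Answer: -740341849/1791 ≈ -4.1337e+5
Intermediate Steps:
L(s, g) = 2*s² (L(s, g) = s*(2*s) = 2*s²)
o(h) = -4*h³ (o(h) = ((-4*h)*(2*h²))/2 = (-8*h³)/2 = -4*h³)
B(F, m) = 4/3 + (308 - 4*F³)/(3*(215 + m)) (B(F, m) = 4/3 + ((-4*F³ + 308)/(215 + m))/3 = 4/3 + ((308 - 4*F³)/(215 + m))/3 = 4/3 + (308 - 4*F³)/(3*(215 + m)))
B(l*33, 382) - 440899 = 4*(292 + 382 - (-7*33)³)/(3*(215 + 382)) - 440899 = (4/3)*(292 + 382 - 1*(-231)³)/597 - 440899 = (4/3)*(1/597)*(292 + 382 - 1*(-12326391)) - 440899 = (4/3)*(1/597)*(292 + 382 + 12326391) - 440899 = (4/3)*(1/597)*12327065 - 440899 = 49308260/1791 - 440899 = -740341849/1791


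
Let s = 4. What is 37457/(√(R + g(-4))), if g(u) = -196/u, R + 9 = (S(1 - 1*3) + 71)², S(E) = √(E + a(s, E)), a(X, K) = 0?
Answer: 37457/√(5079 + 142*I*√2) ≈ 525.28 - 10.38*I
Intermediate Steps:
S(E) = √E (S(E) = √(E + 0) = √E)
R = -9 + (71 + I*√2)² (R = -9 + (√(1 - 1*3) + 71)² = -9 + (√(1 - 3) + 71)² = -9 + (√(-2) + 71)² = -9 + (I*√2 + 71)² = -9 + (71 + I*√2)² ≈ 5030.0 + 200.82*I)
37457/(√(R + g(-4))) = 37457/(√((5030 + 142*I*√2) - 196/(-4))) = 37457/(√((5030 + 142*I*√2) - 196*(-¼))) = 37457/(√((5030 + 142*I*√2) + 49)) = 37457/(√(5079 + 142*I*√2)) = 37457/√(5079 + 142*I*√2)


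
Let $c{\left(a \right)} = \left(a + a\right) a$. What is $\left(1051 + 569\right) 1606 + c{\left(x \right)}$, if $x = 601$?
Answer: $3324122$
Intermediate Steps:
$c{\left(a \right)} = 2 a^{2}$ ($c{\left(a \right)} = 2 a a = 2 a^{2}$)
$\left(1051 + 569\right) 1606 + c{\left(x \right)} = \left(1051 + 569\right) 1606 + 2 \cdot 601^{2} = 1620 \cdot 1606 + 2 \cdot 361201 = 2601720 + 722402 = 3324122$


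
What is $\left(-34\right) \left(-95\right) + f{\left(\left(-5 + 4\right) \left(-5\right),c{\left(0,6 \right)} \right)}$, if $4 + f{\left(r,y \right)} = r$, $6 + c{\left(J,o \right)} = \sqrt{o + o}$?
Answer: $3231$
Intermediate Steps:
$c{\left(J,o \right)} = -6 + \sqrt{2} \sqrt{o}$ ($c{\left(J,o \right)} = -6 + \sqrt{o + o} = -6 + \sqrt{2 o} = -6 + \sqrt{2} \sqrt{o}$)
$f{\left(r,y \right)} = -4 + r$
$\left(-34\right) \left(-95\right) + f{\left(\left(-5 + 4\right) \left(-5\right),c{\left(0,6 \right)} \right)} = \left(-34\right) \left(-95\right) - \left(4 - \left(-5 + 4\right) \left(-5\right)\right) = 3230 - -1 = 3230 + \left(-4 + 5\right) = 3230 + 1 = 3231$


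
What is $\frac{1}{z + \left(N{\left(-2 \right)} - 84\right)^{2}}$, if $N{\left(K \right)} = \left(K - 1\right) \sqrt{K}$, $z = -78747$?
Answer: $- \frac{i}{504 \sqrt{2} + 71709 i} \approx -1.3944 \cdot 10^{-5} - 1.386 \cdot 10^{-7} i$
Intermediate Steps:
$N{\left(K \right)} = \sqrt{K} \left(-1 + K\right)$ ($N{\left(K \right)} = \left(-1 + K\right) \sqrt{K} = \sqrt{K} \left(-1 + K\right)$)
$\frac{1}{z + \left(N{\left(-2 \right)} - 84\right)^{2}} = \frac{1}{-78747 + \left(\sqrt{-2} \left(-1 - 2\right) - 84\right)^{2}} = \frac{1}{-78747 + \left(i \sqrt{2} \left(-3\right) - 84\right)^{2}} = \frac{1}{-78747 + \left(- 3 i \sqrt{2} - 84\right)^{2}} = \frac{1}{-78747 + \left(-84 - 3 i \sqrt{2}\right)^{2}}$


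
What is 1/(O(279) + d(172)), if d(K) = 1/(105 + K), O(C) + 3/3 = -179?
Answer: -277/49859 ≈ -0.0055557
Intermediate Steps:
O(C) = -180 (O(C) = -1 - 179 = -180)
1/(O(279) + d(172)) = 1/(-180 + 1/(105 + 172)) = 1/(-180 + 1/277) = 1/(-49859/277) = -277/49859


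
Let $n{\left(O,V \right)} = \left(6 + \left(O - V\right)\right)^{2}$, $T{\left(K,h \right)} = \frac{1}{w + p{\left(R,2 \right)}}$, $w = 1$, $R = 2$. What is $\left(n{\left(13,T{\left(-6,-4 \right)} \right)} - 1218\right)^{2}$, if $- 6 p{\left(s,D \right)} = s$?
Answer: $\frac{13300609}{16} \approx 8.3129 \cdot 10^{5}$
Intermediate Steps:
$p{\left(s,D \right)} = - \frac{s}{6}$
$T{\left(K,h \right)} = \frac{3}{2}$ ($T{\left(K,h \right)} = \frac{1}{1 - \frac{1}{3}} = \frac{1}{\frac{2}{3}} = \frac{3}{2}$)
$n{\left(O,V \right)} = \left(6 + O - V\right)^{2}$
$\left(n{\left(13,T{\left(-6,-4 \right)} \right)} - 1218\right)^{2} = \left(\left(6 + 13 - \frac{3}{2}\right)^{2} - 1218\right)^{2} = \left(\left(\frac{35}{2}\right)^{2} - 1218\right)^{2} = \left(\frac{1225}{4} - 1218\right)^{2} = \left(- \frac{3647}{4}\right)^{2} = \frac{13300609}{16}$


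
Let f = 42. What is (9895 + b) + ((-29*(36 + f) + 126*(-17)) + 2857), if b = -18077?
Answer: -9729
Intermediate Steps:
(9895 + b) + ((-29*(36 + f) + 126*(-17)) + 2857) = (9895 - 18077) + ((-29*(36 + 42) + 126*(-17)) + 2857) = -8182 + ((-29*78 - 2142) + 2857) = -8182 + ((-2262 - 2142) + 2857) = -8182 + (-4404 + 2857) = -8182 - 1547 = -9729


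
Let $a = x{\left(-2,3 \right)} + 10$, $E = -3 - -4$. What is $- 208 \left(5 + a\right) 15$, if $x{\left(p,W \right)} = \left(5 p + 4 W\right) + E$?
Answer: $-56160$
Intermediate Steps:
$E = 1$ ($E = -3 + 4 = 1$)
$x{\left(p,W \right)} = 1 + 4 W + 5 p$ ($x{\left(p,W \right)} = \left(5 p + 4 W\right) + 1 = \left(4 W + 5 p\right) + 1 = 1 + 4 W + 5 p$)
$a = 13$ ($a = \left(1 + 4 \cdot 3 + 5 \left(-2\right)\right) + 10 = \left(1 + 12 - 10\right) + 10 = 3 + 10 = 13$)
$- 208 \left(5 + a\right) 15 = - 208 \left(5 + 13\right) 15 = - 208 \cdot 18 \cdot 15 = \left(-208\right) 270 = -56160$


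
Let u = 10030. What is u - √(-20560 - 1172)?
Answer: 10030 - 2*I*√5433 ≈ 10030.0 - 147.42*I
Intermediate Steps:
u - √(-20560 - 1172) = 10030 - √(-20560 - 1172) = 10030 - √(-21732) = 10030 - 2*I*√5433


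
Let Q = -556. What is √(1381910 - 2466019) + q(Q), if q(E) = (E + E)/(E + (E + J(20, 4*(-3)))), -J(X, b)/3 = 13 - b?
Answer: 1112/1187 + I*√1084109 ≈ 0.93682 + 1041.2*I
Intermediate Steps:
J(X, b) = -39 + 3*b (J(X, b) = -3*(13 - b) = -39 + 3*b)
q(E) = 2*E/(-75 + 2*E) (q(E) = (E + E)/(E + (E + (-39 + 3*(4*(-3))))) = (2*E)/(E + (E + (-39 + 3*(-12)))) = (2*E)/(E + (E + (-39 - 36))) = (2*E)/(E + (E - 75)) = (2*E)/(E + (-75 + E)) = (2*E)/(-75 + 2*E) = 2*E/(-75 + 2*E))
√(1381910 - 2466019) + q(Q) = √(1381910 - 2466019) + 2*(-556)/(-75 + 2*(-556)) = √(-1084109) + 2*(-556)/(-75 - 1112) = I*√1084109 + 2*(-556)/(-1187) = I*√1084109 + 2*(-556)*(-1/1187) = I*√1084109 + 1112/1187 = 1112/1187 + I*√1084109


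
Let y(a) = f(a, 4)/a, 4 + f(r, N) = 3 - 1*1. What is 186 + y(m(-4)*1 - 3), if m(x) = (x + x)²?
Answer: 11344/61 ≈ 185.97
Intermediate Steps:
m(x) = 4*x² (m(x) = (2*x)² = 4*x²)
f(r, N) = -2 (f(r, N) = -4 + (3 - 1*1) = -4 + (3 - 1) = -4 + 2 = -2)
y(a) = -2/a
186 + y(m(-4)*1 - 3) = 186 - 2/((4*(-4)²)*1 - 3) = 186 - 2/((4*16)*1 - 3) = 186 - 2/(64*1 - 3) = 186 - 2/(64 - 3) = 186 - 2/61 = 11344/61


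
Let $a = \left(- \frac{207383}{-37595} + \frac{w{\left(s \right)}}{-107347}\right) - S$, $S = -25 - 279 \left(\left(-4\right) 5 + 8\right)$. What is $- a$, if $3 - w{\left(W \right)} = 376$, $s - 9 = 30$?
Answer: $\frac{13388389909359}{4035710465} \approx 3317.5$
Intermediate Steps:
$s = 39$ ($s = 9 + 30 = 39$)
$w{\left(W \right)} = -373$ ($w{\left(W \right)} = 3 - 376 = -373$)
$S = 3323$ ($S = -25 - 279 \left(-20 + 8\right) = -25 - -3348 = -25 + 3348 = 3323$)
$a = - \frac{13388389909359}{4035710465}$ ($a = \left(- \frac{207383}{-37595} - \frac{373}{-107347}\right) - 3323 = \left(\left(-207383\right) \left(- \frac{1}{37595}\right) - - \frac{373}{107347}\right) - 3323 = \left(\frac{207383}{37595} + \frac{373}{107347}\right) - 3323 = \frac{22275965836}{4035710465} - 3323 = - \frac{13388389909359}{4035710465} \approx -3317.5$)
$- a = \left(-1\right) \left(- \frac{13388389909359}{4035710465}\right) = \frac{13388389909359}{4035710465}$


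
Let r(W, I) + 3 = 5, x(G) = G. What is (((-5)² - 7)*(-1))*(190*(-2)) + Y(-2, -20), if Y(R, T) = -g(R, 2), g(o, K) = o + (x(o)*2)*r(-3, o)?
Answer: 6850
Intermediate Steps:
r(W, I) = 2 (r(W, I) = -3 + 5 = 2)
g(o, K) = 5*o (g(o, K) = o + (o*2)*2 = o + (2*o)*2 = o + 4*o = 5*o)
Y(R, T) = -5*R
(((-5)² - 7)*(-1))*(190*(-2)) + Y(-2, -20) = (((-5)² - 7)*(-1))*(190*(-2)) - 5*(-2) = ((25 - 7)*(-1))*(-380) + 10 = (18*(-1))*(-380) + 10 = -18*(-380) + 10 = 6840 + 10 = 6850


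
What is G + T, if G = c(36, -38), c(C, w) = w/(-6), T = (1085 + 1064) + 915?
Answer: 9211/3 ≈ 3070.3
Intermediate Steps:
T = 3064 (T = 2149 + 915 = 3064)
c(C, w) = -w/6 (c(C, w) = w*(-⅙) = -w/6)
G = 19/3 (G = -⅙*(-38) = 19/3 ≈ 6.3333)
G + T = 19/3 + 3064 = 9211/3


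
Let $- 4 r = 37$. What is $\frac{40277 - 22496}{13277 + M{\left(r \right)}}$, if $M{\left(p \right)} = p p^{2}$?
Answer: $\frac{1137984}{799075} \approx 1.4241$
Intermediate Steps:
$r = - \frac{37}{4}$ ($r = \left(- \frac{1}{4}\right) 37 = - \frac{37}{4} \approx -9.25$)
$M{\left(p \right)} = p^{3}$
$\frac{40277 - 22496}{13277 + M{\left(r \right)}} = \frac{40277 - 22496}{13277 + \left(- \frac{37}{4}\right)^{3}} = \frac{17781}{13277 - \frac{50653}{64}} = \frac{17781}{\frac{799075}{64}} = 17781 \cdot \frac{64}{799075} = \frac{1137984}{799075}$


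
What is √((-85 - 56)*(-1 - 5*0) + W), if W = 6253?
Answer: √6394 ≈ 79.963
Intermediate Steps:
√((-85 - 56)*(-1 - 5*0) + W) = √((-85 - 56)*(-1 - 5*0) + 6253) = √(-141*(-1 + 0) + 6253) = √(-141*(-1) + 6253) = √(141 + 6253) = √6394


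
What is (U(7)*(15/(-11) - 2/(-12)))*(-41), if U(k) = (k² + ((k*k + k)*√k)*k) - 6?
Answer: 139277/66 + 634844*√7/33 ≈ 53008.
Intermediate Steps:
U(k) = -6 + k² + k^(3/2)*(k + k²) (U(k) = (k² + ((k² + k)*√k)*k) - 6 = (k² + ((k + k²)*√k)*k) - 6 = (k² + (√k*(k + k²))*k) - 6 = (k² + k^(3/2)*(k + k²)) - 6 = -6 + k² + k^(3/2)*(k + k²))
(U(7)*(15/(-11) - 2/(-12)))*(-41) = ((-6 + 7² + 7^(5/2) + 7^(7/2))*(15/(-11) - 2/(-12)))*(-41) = ((-6 + 49 + 49*√7 + 343*√7)*(15*(-1/11) - 2*(-1/12)))*(-41) = ((43 + 392*√7)*(-15/11 + ⅙))*(-41) = ((43 + 392*√7)*(-79/66))*(-41) = (-3397/66 - 15484*√7/33)*(-41) = 139277/66 + 634844*√7/33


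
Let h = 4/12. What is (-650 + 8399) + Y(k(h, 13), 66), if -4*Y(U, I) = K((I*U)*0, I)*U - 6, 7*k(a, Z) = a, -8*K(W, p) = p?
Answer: 868067/112 ≈ 7750.6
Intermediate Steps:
h = ⅓ (h = 4*(1/12) = ⅓ ≈ 0.33333)
K(W, p) = -p/8
k(a, Z) = a/7
Y(U, I) = 3/2 + I*U/32 (Y(U, I) = -((-I/8)*U - 6)/4 = -(-I*U/8 - 6)/4 = -(-6 - I*U/8)/4 = 3/2 + I*U/32)
(-650 + 8399) + Y(k(h, 13), 66) = (-650 + 8399) + (3/2 + (1/32)*66*((⅐)*(⅓))) = 7749 + (3/2 + (1/32)*66*(1/21)) = 7749 + (3/2 + 11/112) = 7749 + 179/112 = 868067/112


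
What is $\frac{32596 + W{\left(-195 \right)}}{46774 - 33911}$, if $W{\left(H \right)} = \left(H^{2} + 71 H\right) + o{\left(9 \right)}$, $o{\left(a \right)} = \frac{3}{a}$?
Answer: $\frac{170329}{38589} \approx 4.4139$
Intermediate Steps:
$W{\left(H \right)} = \frac{1}{3} + H^{2} + 71 H$ ($W{\left(H \right)} = \left(H^{2} + 71 H\right) + \frac{3}{9} = \left(H^{2} + 71 H\right) + 3 \cdot \frac{1}{9} = \left(H^{2} + 71 H\right) + \frac{1}{3} = \frac{1}{3} + H^{2} + 71 H$)
$\frac{32596 + W{\left(-195 \right)}}{46774 - 33911} = \frac{32596 + \left(\frac{1}{3} + \left(-195\right)^{2} + 71 \left(-195\right)\right)}{46774 - 33911} = \frac{32596 + \left(\frac{1}{3} + 38025 - 13845\right)}{12863} = \left(32596 + \frac{72541}{3}\right) \frac{1}{12863} = \frac{170329}{3} \cdot \frac{1}{12863} = \frac{170329}{38589}$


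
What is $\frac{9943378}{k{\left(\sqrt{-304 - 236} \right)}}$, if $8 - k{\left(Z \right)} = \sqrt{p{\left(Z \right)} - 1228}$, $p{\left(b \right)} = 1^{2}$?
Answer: $\frac{79547024}{1291} + \frac{9943378 i \sqrt{1227}}{1291} \approx 61617.0 + 2.6979 \cdot 10^{5} i$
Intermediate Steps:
$p{\left(b \right)} = 1$
$k{\left(Z \right)} = 8 - i \sqrt{1227}$ ($k{\left(Z \right)} = 8 - \sqrt{1 - 1228} = 8 - \sqrt{-1227} = 8 - i \sqrt{1227}$)
$\frac{9943378}{k{\left(\sqrt{-304 - 236} \right)}} = \frac{9943378}{8 - i \sqrt{1227}}$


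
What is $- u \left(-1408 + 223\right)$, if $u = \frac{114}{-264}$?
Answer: $- \frac{22515}{44} \approx -511.7$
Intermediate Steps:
$u = - \frac{19}{44}$ ($u = 114 \left(- \frac{1}{264}\right) = - \frac{19}{44} \approx -0.43182$)
$- u \left(-1408 + 223\right) = \left(-1\right) \left(- \frac{19}{44}\right) \left(-1408 + 223\right) = \frac{19}{44} \left(-1185\right) = - \frac{22515}{44}$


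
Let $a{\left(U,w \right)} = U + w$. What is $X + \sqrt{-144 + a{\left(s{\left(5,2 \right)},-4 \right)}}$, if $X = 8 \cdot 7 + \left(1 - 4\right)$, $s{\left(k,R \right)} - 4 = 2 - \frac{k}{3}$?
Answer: $53 + \frac{i \sqrt{1293}}{3} \approx 53.0 + 11.986 i$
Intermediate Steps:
$s{\left(k,R \right)} = 6 - \frac{k}{3}$ ($s{\left(k,R \right)} = 4 - \left(-2 + \frac{k}{3}\right) = 6 - \frac{k}{3}$)
$X = 53$ ($X = 56 + \left(1 - 4\right) = 56 - 3 = 53$)
$X + \sqrt{-144 + a{\left(s{\left(5,2 \right)},-4 \right)}} = 53 + \sqrt{-144 + \left(\left(6 - \frac{5}{3}\right) - 4\right)} = 53 + \sqrt{-144 + \left(\frac{13}{3} - 4\right)} = 53 + \sqrt{-144 + \frac{1}{3}} = 53 + \sqrt{- \frac{431}{3}} = 53 + \frac{i \sqrt{1293}}{3}$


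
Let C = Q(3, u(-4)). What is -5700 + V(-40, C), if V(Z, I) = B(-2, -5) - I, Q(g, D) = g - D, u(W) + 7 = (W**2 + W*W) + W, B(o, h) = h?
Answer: -5687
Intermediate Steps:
u(W) = -7 + W + 2*W**2 (u(W) = -7 + ((W**2 + W*W) + W) = -7 + ((W**2 + W**2) + W) = -7 + (2*W**2 + W) = -7 + (W + 2*W**2) = -7 + W + 2*W**2)
C = -18 (C = 3 - (-7 - 4 + 2*(-4)**2) = 3 - (-7 - 4 + 2*16) = 3 - (-7 - 4 + 32) = 3 - 1*21 = 3 - 21 = -18)
V(Z, I) = -5 - I
-5700 + V(-40, C) = -5700 + (-5 - 1*(-18)) = -5700 + (-5 + 18) = -5700 + 13 = -5687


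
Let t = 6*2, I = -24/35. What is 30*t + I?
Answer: 12576/35 ≈ 359.31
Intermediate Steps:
I = -24/35 (I = -24*1/35 = -24/35 ≈ -0.68571)
t = 12
30*t + I = 30*12 - 24/35 = 360 - 24/35 = 12576/35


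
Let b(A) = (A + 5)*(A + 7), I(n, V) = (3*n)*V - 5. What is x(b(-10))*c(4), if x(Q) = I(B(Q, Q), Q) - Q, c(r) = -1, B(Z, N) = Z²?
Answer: -10105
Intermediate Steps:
I(n, V) = -5 + 3*V*n (I(n, V) = 3*V*n - 5 = -5 + 3*V*n)
b(A) = (5 + A)*(7 + A)
x(Q) = -5 - Q + 3*Q³ (x(Q) = (-5 + 3*Q*Q²) - Q = (-5 + 3*Q³) - Q = -5 - Q + 3*Q³)
x(b(-10))*c(4) = (-5 - (35 + (-10)² + 12*(-10)) + 3*(35 + (-10)² + 12*(-10))³)*(-1) = (-5 - (35 + 100 - 120) + 3*(35 + 100 - 120)³)*(-1) = (-5 - 1*15 + 3*15³)*(-1) = (-5 - 15 + 3*3375)*(-1) = (-5 - 15 + 10125)*(-1) = 10105*(-1) = -10105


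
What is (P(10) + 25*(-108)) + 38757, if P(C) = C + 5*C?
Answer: 36117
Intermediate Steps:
P(C) = 6*C
(P(10) + 25*(-108)) + 38757 = (6*10 + 25*(-108)) + 38757 = (60 - 2700) + 38757 = -2640 + 38757 = 36117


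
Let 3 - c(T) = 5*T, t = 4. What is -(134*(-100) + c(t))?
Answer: 13417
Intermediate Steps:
c(T) = 3 - 5*T
-(134*(-100) + c(t)) = -(134*(-100) + (3 - 5*4)) = -(-13400 + (3 - 20)) = -(-13400 - 17) = -1*(-13417) = 13417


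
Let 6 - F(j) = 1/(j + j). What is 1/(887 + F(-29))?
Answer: 58/51795 ≈ 0.0011198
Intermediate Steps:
F(j) = 6 - 1/(2*j) (F(j) = 6 - 1/(j + j) = 6 - 1/(2*j))
1/(887 + F(-29)) = 1/(887 + (6 - ½/(-29))) = 1/(887 + (6 - ½*(-1/29))) = 1/(887 + (6 + 1/58)) = 1/(887 + 349/58) = 1/(51795/58) = 58/51795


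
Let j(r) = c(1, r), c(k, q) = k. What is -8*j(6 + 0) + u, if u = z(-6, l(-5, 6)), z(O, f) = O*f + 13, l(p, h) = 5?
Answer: -25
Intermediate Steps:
j(r) = 1
z(O, f) = 13 + O*f
u = -17 (u = 13 - 6*5 = 13 - 30 = -17)
-8*j(6 + 0) + u = -8*1 - 17 = -8 - 17 = -25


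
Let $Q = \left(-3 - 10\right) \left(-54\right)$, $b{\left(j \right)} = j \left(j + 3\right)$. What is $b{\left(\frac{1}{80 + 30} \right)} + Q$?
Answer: $\frac{8494531}{12100} \approx 702.03$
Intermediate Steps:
$b{\left(j \right)} = j \left(3 + j\right)$
$Q = 702$ ($Q = \left(-13\right) \left(-54\right) = 702$)
$b{\left(\frac{1}{80 + 30} \right)} + Q = \frac{3 + \frac{1}{80 + 30}}{80 + 30} + 702 = \frac{3 + \frac{1}{110}}{110} + 702 = \frac{1}{110} \cdot \frac{331}{110} + 702 = \frac{331}{12100} + 702 = \frac{8494531}{12100}$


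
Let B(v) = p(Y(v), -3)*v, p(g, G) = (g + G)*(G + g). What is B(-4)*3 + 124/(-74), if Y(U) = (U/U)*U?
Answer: -21818/37 ≈ -589.68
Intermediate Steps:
Y(U) = U (Y(U) = 1*U = U)
p(g, G) = (G + g)² (p(g, G) = (G + g)*(G + g) = (G + g)²)
B(v) = v*(-3 + v)² (B(v) = (-3 + v)²*v = v*(-3 + v)²)
B(-4)*3 + 124/(-74) = -4*(-3 - 4)²*3 + 124/(-74) = -4*(-7)²*3 + 124*(-1/74) = -4*49*3 - 62/37 = -196*3 - 62/37 = -588 - 62/37 = -21818/37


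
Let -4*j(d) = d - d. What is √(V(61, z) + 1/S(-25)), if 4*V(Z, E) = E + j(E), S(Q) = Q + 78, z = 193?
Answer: 3*√60261/106 ≈ 6.9476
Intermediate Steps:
S(Q) = 78 + Q
j(d) = 0 (j(d) = -(d - d)/4 = -¼*0 = 0)
V(Z, E) = E/4 (V(Z, E) = (E + 0)/4 = E/4)
√(V(61, z) + 1/S(-25)) = √((¼)*193 + 1/(78 - 25)) = √(193/4 + 1/53) = √(10233/212) = 3*√60261/106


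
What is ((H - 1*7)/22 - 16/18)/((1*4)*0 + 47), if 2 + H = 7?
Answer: -97/4653 ≈ -0.020847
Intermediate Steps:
H = 5 (H = -2 + 7 = 5)
((H - 1*7)/22 - 16/18)/((1*4)*0 + 47) = ((5 - 1*7)/22 - 16/18)/((1*4)*0 + 47) = ((5 - 7)*(1/22) - 16*1/18)/(4*0 + 47) = (-2*1/22 - 8/9)/(0 + 47) = (-1/11 - 8/9)/47 = (1/47)*(-97/99) = -97/4653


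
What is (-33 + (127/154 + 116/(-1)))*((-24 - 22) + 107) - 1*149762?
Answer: -24455307/154 ≈ -1.5880e+5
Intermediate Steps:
(-33 + (127/154 + 116/(-1)))*((-24 - 22) + 107) - 1*149762 = (-33 + (127*(1/154) + 116*(-1)))*(-46 + 107) - 149762 = (-33 + (127/154 - 116))*61 - 149762 = (-33 - 17737/154)*61 - 149762 = -22819/154*61 - 149762 = -1391959/154 - 149762 = -24455307/154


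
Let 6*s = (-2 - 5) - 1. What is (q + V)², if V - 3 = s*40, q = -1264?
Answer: 15547249/9 ≈ 1.7275e+6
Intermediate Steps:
s = -4/3 (s = ((-2 - 5) - 1)/6 = (-7 - 1)/6 = (⅙)*(-8) = -4/3 ≈ -1.3333)
V = -151/3 (V = 3 - 4/3*40 = 3 - 160/3 = -151/3 ≈ -50.333)
(q + V)² = (-1264 - 151/3)² = (-3943/3)² = 15547249/9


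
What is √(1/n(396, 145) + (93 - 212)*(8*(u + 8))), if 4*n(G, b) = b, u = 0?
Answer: 2*I*√40031455/145 ≈ 87.27*I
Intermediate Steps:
n(G, b) = b/4
√(1/n(396, 145) + (93 - 212)*(8*(u + 8))) = √(1/((¼)*145) + (93 - 212)*(8*(0 + 8))) = √(1/(145/4) - 952*8) = √(4/145 - 119*64) = √(4/145 - 7616) = √(-1104316/145) = 2*I*√40031455/145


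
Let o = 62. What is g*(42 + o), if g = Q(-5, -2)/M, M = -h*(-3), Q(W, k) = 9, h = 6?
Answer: 52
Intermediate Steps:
M = 18 (M = -1*6*(-3) = -6*(-3) = 18)
g = ½ (g = 9/18 = 9*(1/18) = ½ ≈ 0.50000)
g*(42 + o) = (42 + 62)/2 = (½)*104 = 52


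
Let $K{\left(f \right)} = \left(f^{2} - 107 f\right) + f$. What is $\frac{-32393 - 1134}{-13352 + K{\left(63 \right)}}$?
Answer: $\frac{33527}{16061} \approx 2.0875$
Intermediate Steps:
$K{\left(f \right)} = f^{2} - 106 f$
$\frac{-32393 - 1134}{-13352 + K{\left(63 \right)}} = \frac{-32393 - 1134}{-13352 + 63 \left(-106 + 63\right)} = \frac{-32393 - 1134}{-13352 + 63 \left(-43\right)} = - \frac{33527}{-13352 - 2709} = - \frac{33527}{-16061} = \left(-33527\right) \left(- \frac{1}{16061}\right) = \frac{33527}{16061}$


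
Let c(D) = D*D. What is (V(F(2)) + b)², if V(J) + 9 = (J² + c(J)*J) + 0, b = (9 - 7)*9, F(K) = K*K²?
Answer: 342225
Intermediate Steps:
F(K) = K³
c(D) = D²
b = 18 (b = 2*9 = 18)
V(J) = -9 + J² + J³ (V(J) = -9 + ((J² + J²*J) + 0) = -9 + ((J² + J³) + 0) = -9 + (J² + J³) = -9 + J² + J³)
(V(F(2)) + b)² = ((-9 + (2³)² + (2³)³) + 18)² = ((-9 + 8² + 8³) + 18)² = ((-9 + 64 + 512) + 18)² = (567 + 18)² = 585² = 342225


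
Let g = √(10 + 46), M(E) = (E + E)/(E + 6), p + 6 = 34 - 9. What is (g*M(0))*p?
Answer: 0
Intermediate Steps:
p = 19 (p = -6 + (34 - 9) = -6 + 25 = 19)
M(E) = 2*E/(6 + E) (M(E) = (2*E)/(6 + E) = 2*E/(6 + E))
g = 2*√14 (g = √56 = 2*√14 ≈ 7.4833)
(g*M(0))*p = ((2*√14)*(2*0/(6 + 0)))*19 = ((2*√14)*(2*0/6))*19 = ((2*√14)*(2*0*(⅙)))*19 = ((2*√14)*0)*19 = 0*19 = 0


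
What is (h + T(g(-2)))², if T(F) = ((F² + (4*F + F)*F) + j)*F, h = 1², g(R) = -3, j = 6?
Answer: 32041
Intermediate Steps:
h = 1
T(F) = F*(6 + 6*F²) (T(F) = ((F² + (4*F + F)*F) + 6)*F = ((F² + (5*F)*F) + 6)*F = ((F² + 5*F²) + 6)*F = (6*F² + 6)*F = (6 + 6*F²)*F = F*(6 + 6*F²))
(h + T(g(-2)))² = (1 + 6*(-3)*(1 + (-3)²))² = (1 + 6*(-3)*(1 + 9))² = (1 + 6*(-3)*10)² = (1 - 180)² = (-179)² = 32041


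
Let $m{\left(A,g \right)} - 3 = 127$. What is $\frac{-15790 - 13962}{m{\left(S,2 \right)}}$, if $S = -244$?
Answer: $- \frac{14876}{65} \approx -228.86$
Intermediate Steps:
$m{\left(A,g \right)} = 130$ ($m{\left(A,g \right)} = 3 + 127 = 130$)
$\frac{-15790 - 13962}{m{\left(S,2 \right)}} = \frac{-15790 - 13962}{130} = \left(-15790 - 13962\right) \frac{1}{130} = \left(-29752\right) \frac{1}{130} = - \frac{14876}{65}$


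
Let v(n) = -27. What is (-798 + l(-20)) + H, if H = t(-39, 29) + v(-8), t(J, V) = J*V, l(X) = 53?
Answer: -1903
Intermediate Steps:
H = -1158 (H = -39*29 - 27 = -1131 - 27 = -1158)
(-798 + l(-20)) + H = (-798 + 53) - 1158 = -745 - 1158 = -1903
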